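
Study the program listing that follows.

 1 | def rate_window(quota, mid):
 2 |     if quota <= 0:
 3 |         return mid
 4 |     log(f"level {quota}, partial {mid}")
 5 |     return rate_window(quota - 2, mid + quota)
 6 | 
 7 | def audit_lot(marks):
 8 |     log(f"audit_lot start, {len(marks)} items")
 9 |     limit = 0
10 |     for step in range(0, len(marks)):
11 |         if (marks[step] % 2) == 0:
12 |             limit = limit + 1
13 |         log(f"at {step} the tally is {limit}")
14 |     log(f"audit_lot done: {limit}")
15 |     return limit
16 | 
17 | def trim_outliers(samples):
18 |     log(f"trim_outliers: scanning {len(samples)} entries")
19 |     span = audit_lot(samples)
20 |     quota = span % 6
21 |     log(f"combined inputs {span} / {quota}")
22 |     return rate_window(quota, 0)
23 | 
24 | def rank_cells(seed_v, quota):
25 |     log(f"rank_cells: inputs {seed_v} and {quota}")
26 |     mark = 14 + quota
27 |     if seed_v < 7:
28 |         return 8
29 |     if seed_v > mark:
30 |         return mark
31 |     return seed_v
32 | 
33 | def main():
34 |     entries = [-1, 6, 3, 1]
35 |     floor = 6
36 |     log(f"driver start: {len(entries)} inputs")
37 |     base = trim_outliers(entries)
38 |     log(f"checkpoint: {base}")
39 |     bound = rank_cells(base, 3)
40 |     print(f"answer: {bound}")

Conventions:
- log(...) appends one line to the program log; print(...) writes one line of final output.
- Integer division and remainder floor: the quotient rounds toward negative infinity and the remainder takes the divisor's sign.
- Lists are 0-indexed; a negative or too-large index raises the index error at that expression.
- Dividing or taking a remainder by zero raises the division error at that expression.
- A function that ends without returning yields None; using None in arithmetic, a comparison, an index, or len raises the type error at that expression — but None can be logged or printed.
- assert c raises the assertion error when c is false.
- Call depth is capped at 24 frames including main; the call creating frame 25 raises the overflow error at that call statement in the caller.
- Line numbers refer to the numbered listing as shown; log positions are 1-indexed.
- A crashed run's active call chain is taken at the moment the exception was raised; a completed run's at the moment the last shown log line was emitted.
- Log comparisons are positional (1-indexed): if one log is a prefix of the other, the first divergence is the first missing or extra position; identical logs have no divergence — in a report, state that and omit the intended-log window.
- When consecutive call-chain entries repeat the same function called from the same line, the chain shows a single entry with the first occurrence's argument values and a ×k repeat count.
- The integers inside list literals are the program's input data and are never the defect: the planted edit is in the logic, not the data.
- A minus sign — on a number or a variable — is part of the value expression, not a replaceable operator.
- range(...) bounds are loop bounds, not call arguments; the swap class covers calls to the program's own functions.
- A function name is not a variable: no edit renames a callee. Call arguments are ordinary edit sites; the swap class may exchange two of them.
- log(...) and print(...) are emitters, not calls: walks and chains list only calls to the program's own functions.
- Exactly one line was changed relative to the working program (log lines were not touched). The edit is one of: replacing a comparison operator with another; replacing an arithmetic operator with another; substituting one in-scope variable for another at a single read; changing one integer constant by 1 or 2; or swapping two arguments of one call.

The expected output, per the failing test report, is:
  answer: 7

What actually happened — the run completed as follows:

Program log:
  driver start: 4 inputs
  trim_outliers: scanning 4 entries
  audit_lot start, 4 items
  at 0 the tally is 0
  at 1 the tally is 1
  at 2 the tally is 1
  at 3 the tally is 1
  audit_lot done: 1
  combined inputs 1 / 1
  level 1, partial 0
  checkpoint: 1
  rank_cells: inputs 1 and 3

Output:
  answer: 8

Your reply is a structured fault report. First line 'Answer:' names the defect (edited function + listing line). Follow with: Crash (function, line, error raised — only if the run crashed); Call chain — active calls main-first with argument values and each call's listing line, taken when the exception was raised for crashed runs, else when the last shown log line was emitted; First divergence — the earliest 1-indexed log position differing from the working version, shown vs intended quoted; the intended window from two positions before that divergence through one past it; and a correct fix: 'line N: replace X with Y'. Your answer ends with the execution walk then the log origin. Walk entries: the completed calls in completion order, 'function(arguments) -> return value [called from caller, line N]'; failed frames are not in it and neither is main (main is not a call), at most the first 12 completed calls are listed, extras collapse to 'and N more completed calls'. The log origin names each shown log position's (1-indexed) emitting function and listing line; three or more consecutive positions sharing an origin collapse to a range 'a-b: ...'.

Answer: the defect is in rank_cells at line 28.
Key fact: Every logged value matches the working version; the printed result is what differs.
Call chain: main -> rank_cells(1, 3) (called at line 39).
First divergence: none — the logs agree in full.
Execution walk:
  audit_lot([-1, 6, 3, 1]) -> 1  [called from trim_outliers, line 19]
  rate_window(-1, 1) -> 1  [called from rate_window, line 5]
  rate_window(1, 0) -> 1  [called from trim_outliers, line 22]
  trim_outliers([-1, 6, 3, 1]) -> 1  [called from main, line 37]
  rank_cells(1, 3) -> 8  [called from main, line 39]
Log origins:
  1 — main, line 36
  2 — trim_outliers, line 18
  3 — audit_lot, line 8
  4-7 — audit_lot, line 13
  8 — audit_lot, line 14
  9 — trim_outliers, line 21
  10 — rate_window, line 4
  11 — main, line 38
  12 — rank_cells, line 25
A correct fix: line 28: replace `8` with `7`.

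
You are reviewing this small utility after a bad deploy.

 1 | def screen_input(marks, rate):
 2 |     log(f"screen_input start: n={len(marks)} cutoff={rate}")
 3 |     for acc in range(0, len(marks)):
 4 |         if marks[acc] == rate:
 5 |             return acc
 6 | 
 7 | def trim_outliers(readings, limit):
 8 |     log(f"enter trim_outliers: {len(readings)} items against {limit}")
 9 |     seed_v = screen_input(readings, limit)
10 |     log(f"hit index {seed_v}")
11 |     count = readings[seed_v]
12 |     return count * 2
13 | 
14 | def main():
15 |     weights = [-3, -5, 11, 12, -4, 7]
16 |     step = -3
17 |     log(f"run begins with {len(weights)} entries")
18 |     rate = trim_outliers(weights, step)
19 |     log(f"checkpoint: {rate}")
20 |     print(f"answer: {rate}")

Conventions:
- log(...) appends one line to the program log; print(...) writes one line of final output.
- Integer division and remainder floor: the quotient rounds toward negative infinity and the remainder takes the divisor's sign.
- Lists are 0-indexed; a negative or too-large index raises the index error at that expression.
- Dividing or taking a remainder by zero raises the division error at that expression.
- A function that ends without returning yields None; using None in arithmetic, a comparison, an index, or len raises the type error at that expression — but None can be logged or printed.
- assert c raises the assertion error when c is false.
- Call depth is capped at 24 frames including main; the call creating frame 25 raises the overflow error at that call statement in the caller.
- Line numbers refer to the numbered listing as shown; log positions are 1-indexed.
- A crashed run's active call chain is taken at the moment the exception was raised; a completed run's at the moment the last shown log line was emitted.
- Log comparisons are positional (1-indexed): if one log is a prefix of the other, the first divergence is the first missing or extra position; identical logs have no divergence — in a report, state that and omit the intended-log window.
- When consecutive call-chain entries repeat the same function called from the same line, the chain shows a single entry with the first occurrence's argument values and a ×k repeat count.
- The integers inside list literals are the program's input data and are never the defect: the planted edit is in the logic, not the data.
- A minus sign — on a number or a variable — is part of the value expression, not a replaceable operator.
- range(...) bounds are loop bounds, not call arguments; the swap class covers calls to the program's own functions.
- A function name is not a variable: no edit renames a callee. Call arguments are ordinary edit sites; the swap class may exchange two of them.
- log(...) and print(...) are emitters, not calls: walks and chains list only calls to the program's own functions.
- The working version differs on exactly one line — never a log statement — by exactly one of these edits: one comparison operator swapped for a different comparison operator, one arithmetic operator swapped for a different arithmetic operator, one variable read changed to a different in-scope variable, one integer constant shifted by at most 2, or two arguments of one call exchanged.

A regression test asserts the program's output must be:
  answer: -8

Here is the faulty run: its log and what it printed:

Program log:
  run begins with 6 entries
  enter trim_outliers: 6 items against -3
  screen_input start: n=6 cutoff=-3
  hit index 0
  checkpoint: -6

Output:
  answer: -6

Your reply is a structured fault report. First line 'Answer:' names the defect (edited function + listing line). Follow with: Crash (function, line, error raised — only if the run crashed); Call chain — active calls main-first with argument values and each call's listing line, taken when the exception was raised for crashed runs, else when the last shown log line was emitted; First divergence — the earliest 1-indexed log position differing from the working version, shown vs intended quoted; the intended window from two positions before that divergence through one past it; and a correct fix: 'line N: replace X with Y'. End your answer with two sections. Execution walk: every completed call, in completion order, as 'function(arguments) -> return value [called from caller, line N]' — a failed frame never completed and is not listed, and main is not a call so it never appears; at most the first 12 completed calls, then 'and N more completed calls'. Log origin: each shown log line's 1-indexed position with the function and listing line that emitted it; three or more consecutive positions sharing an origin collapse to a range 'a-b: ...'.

Answer: the defect is in main at line 16.
The tell: Log line 2 is where behavior first shows: 'enter trim_outliers: 6 items against -3' appears instead of 'enter trim_outliers: 6 items against -4'.
Call chain: main.
First divergence: at position 2 the run shows 'enter trim_outliers: 6 items against -3' where the working version logs 'enter trim_outliers: 6 items against -4'.
Intended log window:
  1: run begins with 6 entries
  2: enter trim_outliers: 6 items against -4
  3: screen_input start: n=6 cutoff=-4
Execution walk:
  screen_input([-3, -5, 11, 12, -4, 7], -3) -> 0  [called from trim_outliers, line 9]
  trim_outliers([-3, -5, 11, 12, -4, 7], -3) -> -6  [called from main, line 18]
Log origins:
  1: logged in main at line 17
  2: logged in trim_outliers at line 8
  3: logged in screen_input at line 2
  4: logged in trim_outliers at line 10
  5: logged in main at line 19
A correct fix: line 16: replace `-3` with `-4`.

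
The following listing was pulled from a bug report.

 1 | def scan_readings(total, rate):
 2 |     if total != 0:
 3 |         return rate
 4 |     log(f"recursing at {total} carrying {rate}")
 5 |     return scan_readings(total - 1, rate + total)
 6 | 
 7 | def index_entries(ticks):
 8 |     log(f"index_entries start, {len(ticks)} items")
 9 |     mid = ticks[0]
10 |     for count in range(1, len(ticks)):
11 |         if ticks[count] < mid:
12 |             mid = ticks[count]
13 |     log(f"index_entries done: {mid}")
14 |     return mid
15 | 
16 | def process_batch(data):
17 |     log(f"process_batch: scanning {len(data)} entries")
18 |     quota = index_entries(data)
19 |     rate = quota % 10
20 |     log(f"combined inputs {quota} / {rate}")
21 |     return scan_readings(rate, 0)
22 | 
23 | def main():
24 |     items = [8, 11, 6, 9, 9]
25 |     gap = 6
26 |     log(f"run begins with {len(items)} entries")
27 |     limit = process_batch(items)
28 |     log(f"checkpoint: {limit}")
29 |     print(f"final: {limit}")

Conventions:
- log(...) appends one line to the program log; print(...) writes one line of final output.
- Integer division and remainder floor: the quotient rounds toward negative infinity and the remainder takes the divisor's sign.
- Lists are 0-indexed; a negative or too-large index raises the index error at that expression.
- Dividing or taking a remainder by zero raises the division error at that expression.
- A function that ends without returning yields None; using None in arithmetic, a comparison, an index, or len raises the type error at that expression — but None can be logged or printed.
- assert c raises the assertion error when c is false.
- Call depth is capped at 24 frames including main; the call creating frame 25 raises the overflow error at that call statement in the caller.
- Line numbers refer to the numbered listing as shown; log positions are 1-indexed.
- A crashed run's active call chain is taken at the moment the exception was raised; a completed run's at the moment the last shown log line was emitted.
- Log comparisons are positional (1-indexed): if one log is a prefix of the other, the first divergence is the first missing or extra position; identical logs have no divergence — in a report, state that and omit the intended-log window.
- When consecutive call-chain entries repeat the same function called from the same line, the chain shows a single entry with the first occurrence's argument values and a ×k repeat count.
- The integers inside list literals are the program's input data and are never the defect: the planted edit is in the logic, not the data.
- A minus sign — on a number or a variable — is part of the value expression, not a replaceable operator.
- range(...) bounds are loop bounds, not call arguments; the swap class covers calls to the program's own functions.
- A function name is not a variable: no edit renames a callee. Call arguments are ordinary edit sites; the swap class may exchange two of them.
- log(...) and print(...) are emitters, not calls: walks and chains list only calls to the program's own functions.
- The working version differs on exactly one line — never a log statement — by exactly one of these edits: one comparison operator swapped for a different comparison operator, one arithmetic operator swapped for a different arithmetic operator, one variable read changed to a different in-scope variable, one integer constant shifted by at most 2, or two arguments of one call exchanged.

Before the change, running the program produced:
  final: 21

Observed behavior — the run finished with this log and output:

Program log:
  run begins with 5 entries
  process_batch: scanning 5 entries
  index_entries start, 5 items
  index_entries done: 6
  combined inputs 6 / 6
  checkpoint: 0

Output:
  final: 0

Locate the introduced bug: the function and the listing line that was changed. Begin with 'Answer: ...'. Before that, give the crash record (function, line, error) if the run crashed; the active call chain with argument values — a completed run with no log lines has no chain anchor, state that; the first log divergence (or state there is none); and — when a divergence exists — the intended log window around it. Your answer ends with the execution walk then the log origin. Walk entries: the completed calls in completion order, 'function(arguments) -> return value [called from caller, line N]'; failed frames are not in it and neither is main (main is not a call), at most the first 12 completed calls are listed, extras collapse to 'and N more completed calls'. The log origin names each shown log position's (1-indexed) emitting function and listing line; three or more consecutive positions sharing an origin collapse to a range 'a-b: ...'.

Answer: the defect is in scan_readings at line 2.
Key observation: The earliest visible damage is log position 6 — 'checkpoint: 0' rather than the intended 'recursing at 6 carrying 0'.
Call chain: main.
First divergence: position 6 — shown 'checkpoint: 0', intended 'recursing at 6 carrying 0'.
Intended log window:
  4: index_entries done: 6
  5: combined inputs 6 / 6
  6: recursing at 6 carrying 0
  7: recursing at 5 carrying 6
Execution walk:
  index_entries([8, 11, 6, 9, 9]) -> 6  [called from process_batch, line 18]
  scan_readings(6, 0) -> 0  [called from process_batch, line 21]
  process_batch([8, 11, 6, 9, 9]) -> 0  [called from main, line 27]
Log origins:
  1: from main, line 26
  2: from process_batch, line 17
  3: from index_entries, line 8
  4: from index_entries, line 13
  5: from process_batch, line 20
  6: from main, line 28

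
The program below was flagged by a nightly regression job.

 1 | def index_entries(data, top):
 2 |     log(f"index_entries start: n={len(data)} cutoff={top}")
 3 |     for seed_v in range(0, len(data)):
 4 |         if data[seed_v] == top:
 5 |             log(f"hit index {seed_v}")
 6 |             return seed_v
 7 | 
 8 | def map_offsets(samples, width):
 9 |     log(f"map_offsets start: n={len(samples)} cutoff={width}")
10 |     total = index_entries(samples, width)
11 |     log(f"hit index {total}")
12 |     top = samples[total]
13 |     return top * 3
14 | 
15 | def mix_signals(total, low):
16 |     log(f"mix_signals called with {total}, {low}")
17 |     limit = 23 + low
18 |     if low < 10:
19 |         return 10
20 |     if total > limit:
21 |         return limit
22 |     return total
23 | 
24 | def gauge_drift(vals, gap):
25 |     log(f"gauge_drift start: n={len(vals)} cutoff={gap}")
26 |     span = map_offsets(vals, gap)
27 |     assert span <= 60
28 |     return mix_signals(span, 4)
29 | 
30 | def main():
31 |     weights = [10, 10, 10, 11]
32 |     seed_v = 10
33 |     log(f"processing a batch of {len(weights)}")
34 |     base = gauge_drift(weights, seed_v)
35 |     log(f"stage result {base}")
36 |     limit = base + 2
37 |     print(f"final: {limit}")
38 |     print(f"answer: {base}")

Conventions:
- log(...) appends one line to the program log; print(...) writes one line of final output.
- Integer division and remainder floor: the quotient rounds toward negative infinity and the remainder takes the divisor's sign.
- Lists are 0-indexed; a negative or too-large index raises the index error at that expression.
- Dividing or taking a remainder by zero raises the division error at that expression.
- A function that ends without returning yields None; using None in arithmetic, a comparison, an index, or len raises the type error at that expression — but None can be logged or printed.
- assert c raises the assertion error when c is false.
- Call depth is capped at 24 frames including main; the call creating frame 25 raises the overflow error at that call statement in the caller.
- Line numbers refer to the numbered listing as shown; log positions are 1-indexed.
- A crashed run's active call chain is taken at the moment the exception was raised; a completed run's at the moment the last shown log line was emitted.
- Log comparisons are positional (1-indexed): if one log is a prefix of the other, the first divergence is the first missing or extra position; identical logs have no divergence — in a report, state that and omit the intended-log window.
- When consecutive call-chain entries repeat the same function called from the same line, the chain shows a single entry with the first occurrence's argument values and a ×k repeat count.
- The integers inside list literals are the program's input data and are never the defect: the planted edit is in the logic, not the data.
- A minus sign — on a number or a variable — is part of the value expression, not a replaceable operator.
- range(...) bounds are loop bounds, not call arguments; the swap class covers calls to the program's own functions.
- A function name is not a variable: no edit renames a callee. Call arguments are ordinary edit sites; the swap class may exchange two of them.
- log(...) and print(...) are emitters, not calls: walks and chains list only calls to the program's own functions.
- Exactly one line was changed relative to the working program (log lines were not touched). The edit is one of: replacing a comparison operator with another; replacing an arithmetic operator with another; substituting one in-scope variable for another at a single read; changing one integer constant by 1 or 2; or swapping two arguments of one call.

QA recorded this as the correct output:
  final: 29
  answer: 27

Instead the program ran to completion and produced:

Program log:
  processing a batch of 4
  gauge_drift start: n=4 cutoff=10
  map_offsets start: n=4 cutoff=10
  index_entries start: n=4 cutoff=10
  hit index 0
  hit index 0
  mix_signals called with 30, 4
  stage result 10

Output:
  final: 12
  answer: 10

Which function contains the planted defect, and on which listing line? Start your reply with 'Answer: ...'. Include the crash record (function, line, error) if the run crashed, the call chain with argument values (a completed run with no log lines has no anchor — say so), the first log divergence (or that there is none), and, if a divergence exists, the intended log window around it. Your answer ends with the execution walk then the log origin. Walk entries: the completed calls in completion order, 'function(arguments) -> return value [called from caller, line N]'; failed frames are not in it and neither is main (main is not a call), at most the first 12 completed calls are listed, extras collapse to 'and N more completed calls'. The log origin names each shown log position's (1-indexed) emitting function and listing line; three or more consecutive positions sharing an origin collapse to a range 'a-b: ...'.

Answer: the defect is in mix_signals at line 18.
Core observation: Log line 8 is where behavior first shows: 'stage result 10' appears instead of 'stage result 27'.
Call chain: main.
First divergence: position 8; shown 'stage result 10' vs intended 'stage result 27'.
Intended log window:
  6: hit index 0
  7: mix_signals called with 30, 4
  8: stage result 27
Execution walk:
  index_entries([10, 10, 10, 11], 10) -> 0  [called from map_offsets, line 10]
  map_offsets([10, 10, 10, 11], 10) -> 30  [called from gauge_drift, line 26]
  mix_signals(30, 4) -> 10  [called from gauge_drift, line 28]
  gauge_drift([10, 10, 10, 11], 10) -> 10  [called from main, line 34]
Log line origins:
  1: emitted by main (line 33)
  2: emitted by gauge_drift (line 25)
  3: emitted by map_offsets (line 9)
  4: emitted by index_entries (line 2)
  5: emitted by index_entries (line 5)
  6: emitted by map_offsets (line 11)
  7: emitted by mix_signals (line 16)
  8: emitted by main (line 35)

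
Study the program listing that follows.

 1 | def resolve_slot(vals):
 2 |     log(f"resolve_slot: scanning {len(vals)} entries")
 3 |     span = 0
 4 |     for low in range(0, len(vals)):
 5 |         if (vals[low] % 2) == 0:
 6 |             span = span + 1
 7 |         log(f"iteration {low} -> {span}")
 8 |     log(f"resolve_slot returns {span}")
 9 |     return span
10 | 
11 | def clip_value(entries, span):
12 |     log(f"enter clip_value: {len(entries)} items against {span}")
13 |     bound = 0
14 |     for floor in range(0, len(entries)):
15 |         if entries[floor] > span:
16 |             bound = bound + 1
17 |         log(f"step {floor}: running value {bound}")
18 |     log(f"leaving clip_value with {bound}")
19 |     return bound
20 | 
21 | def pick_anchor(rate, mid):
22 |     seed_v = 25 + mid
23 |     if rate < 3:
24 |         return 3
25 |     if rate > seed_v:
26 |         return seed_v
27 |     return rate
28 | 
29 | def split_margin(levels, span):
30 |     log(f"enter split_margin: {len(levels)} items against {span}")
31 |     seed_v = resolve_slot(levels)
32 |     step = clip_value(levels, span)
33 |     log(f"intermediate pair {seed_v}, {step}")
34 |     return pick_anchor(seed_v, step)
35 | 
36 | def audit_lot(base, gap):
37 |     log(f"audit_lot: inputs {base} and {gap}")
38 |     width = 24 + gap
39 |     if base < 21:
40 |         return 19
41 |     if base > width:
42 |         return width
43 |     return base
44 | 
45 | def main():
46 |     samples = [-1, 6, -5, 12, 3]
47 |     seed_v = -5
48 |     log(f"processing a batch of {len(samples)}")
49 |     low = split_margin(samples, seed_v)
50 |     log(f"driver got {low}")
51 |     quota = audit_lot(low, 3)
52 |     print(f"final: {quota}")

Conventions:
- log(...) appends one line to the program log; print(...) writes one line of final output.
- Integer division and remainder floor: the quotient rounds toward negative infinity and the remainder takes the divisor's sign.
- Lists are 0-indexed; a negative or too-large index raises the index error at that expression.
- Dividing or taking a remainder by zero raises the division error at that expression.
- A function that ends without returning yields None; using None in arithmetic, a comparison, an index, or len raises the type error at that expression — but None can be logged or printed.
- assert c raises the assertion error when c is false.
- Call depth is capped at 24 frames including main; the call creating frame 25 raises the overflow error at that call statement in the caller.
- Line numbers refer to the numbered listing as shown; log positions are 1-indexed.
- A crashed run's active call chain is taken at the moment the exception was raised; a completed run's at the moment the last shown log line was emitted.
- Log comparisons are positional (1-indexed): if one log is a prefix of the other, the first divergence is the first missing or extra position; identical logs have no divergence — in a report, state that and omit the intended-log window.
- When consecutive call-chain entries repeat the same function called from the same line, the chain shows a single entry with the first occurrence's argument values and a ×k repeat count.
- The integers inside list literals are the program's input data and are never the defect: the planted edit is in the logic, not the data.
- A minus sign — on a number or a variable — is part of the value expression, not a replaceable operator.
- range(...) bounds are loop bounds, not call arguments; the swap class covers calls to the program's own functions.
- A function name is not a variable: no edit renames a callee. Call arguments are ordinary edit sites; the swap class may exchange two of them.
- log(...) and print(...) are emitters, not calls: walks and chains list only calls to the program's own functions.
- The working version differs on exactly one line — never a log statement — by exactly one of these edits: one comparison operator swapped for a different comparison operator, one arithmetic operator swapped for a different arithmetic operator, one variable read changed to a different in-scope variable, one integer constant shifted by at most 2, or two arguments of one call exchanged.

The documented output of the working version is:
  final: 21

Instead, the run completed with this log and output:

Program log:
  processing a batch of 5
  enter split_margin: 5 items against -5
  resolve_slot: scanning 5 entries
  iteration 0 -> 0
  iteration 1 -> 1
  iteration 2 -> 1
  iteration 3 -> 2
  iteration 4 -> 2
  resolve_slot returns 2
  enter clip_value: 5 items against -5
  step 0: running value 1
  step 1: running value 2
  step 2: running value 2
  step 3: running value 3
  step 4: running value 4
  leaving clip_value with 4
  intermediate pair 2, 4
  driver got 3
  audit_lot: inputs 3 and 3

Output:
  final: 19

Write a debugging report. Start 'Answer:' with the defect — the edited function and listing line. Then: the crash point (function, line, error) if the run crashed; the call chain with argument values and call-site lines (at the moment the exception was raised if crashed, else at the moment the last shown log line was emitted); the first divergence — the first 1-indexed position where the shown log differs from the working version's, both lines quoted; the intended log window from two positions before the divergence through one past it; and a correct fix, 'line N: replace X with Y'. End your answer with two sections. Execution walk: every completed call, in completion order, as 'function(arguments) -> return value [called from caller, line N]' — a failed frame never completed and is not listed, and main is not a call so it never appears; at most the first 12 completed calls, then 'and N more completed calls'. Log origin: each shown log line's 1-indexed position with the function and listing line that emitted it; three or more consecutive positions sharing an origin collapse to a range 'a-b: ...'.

Answer: the defect is in audit_lot at line 40.
Key observation: No log line changed; the fault shows up purely in the output.
Call chain: main -> audit_lot(3, 3) (called at line 51).
First divergence: none; the two logs match at every position.
Execution walk:
  resolve_slot([-1, 6, -5, 12, 3]) -> 2  [called from split_margin, line 31]
  clip_value([-1, 6, -5, 12, 3], -5) -> 4  [called from split_margin, line 32]
  pick_anchor(2, 4) -> 3  [called from split_margin, line 34]
  split_margin([-1, 6, -5, 12, 3], -5) -> 3  [called from main, line 49]
  audit_lot(3, 3) -> 19  [called from main, line 51]
Log line origins:
  1: emitted by main (line 48)
  2: emitted by split_margin (line 30)
  3: emitted by resolve_slot (line 2)
  4-8: emitted by resolve_slot (line 7)
  9: emitted by resolve_slot (line 8)
  10: emitted by clip_value (line 12)
  11-15: emitted by clip_value (line 17)
  16: emitted by clip_value (line 18)
  17: emitted by split_margin (line 33)
  18: emitted by main (line 50)
  19: emitted by audit_lot (line 37)
A correct fix: line 40: replace `19` with `21`.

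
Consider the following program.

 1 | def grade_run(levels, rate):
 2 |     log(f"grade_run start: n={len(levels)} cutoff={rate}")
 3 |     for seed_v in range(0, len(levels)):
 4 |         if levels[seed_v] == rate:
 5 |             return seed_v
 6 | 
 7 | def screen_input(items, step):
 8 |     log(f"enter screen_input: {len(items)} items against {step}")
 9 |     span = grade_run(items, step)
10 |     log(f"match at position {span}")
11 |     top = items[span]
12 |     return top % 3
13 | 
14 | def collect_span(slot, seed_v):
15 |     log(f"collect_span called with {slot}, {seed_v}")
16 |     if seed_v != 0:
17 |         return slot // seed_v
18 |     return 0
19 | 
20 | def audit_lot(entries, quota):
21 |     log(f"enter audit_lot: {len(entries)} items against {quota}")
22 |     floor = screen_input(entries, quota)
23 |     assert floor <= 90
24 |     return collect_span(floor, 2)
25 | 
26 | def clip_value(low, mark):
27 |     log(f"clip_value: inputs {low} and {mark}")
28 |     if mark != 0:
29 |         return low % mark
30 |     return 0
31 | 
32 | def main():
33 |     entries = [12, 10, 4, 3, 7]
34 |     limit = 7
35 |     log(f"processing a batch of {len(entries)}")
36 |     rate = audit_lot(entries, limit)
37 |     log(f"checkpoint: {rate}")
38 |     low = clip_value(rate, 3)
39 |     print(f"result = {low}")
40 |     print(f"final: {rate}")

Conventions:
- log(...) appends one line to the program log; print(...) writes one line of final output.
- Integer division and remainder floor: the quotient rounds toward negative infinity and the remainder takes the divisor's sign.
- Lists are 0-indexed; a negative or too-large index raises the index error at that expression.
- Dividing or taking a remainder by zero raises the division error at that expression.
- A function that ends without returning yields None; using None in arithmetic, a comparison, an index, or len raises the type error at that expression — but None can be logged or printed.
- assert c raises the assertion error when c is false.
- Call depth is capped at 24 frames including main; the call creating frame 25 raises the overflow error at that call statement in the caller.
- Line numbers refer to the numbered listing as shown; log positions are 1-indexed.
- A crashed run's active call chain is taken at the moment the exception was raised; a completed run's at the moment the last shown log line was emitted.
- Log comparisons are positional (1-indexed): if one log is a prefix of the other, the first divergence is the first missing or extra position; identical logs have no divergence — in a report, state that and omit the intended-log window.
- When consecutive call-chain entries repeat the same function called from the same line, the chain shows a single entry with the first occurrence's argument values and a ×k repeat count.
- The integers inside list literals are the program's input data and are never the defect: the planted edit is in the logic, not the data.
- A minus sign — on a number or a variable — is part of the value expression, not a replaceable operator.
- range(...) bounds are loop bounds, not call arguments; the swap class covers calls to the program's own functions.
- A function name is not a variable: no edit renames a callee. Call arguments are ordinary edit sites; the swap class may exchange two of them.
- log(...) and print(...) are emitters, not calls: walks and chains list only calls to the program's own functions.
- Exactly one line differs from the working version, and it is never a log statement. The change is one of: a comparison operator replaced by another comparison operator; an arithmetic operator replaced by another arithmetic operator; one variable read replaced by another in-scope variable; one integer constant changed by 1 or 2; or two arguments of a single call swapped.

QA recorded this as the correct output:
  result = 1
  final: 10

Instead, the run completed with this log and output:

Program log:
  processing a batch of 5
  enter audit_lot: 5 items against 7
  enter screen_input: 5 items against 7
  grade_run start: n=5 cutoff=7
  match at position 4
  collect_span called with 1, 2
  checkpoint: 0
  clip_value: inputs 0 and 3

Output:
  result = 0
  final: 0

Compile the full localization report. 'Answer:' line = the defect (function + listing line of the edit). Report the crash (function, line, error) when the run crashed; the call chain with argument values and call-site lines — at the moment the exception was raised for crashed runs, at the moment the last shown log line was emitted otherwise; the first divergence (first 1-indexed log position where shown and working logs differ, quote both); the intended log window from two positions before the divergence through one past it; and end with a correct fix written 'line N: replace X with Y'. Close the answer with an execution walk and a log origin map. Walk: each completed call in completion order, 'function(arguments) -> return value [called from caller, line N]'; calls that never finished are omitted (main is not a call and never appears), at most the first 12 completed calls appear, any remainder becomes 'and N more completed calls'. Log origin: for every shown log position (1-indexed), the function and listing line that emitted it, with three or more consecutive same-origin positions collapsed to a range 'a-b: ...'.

Answer: the defect is in screen_input at line 12.
Key fact: Everything matches until log position 6, which reads 'collect_span called with 1, 2' in place of 'collect_span called with 21, 2'.
Call chain: main -> clip_value(0, 3) (called at line 38).
First divergence: position 6; shown 'collect_span called with 1, 2' vs intended 'collect_span called with 21, 2'.
Intended log window:
  4: grade_run start: n=5 cutoff=7
  5: match at position 4
  6: collect_span called with 21, 2
  7: checkpoint: 10
Execution walk:
  grade_run([12, 10, 4, 3, 7], 7) -> 4  [called from screen_input, line 9]
  screen_input([12, 10, 4, 3, 7], 7) -> 1  [called from audit_lot, line 22]
  collect_span(1, 2) -> 0  [called from audit_lot, line 24]
  audit_lot([12, 10, 4, 3, 7], 7) -> 0  [called from main, line 36]
  clip_value(0, 3) -> 0  [called from main, line 38]
Origin of each log line:
  1 — main, line 35
  2 — audit_lot, line 21
  3 — screen_input, line 8
  4 — grade_run, line 2
  5 — screen_input, line 10
  6 — collect_span, line 15
  7 — main, line 37
  8 — clip_value, line 27
A correct fix: line 12: replace `%` with `*`.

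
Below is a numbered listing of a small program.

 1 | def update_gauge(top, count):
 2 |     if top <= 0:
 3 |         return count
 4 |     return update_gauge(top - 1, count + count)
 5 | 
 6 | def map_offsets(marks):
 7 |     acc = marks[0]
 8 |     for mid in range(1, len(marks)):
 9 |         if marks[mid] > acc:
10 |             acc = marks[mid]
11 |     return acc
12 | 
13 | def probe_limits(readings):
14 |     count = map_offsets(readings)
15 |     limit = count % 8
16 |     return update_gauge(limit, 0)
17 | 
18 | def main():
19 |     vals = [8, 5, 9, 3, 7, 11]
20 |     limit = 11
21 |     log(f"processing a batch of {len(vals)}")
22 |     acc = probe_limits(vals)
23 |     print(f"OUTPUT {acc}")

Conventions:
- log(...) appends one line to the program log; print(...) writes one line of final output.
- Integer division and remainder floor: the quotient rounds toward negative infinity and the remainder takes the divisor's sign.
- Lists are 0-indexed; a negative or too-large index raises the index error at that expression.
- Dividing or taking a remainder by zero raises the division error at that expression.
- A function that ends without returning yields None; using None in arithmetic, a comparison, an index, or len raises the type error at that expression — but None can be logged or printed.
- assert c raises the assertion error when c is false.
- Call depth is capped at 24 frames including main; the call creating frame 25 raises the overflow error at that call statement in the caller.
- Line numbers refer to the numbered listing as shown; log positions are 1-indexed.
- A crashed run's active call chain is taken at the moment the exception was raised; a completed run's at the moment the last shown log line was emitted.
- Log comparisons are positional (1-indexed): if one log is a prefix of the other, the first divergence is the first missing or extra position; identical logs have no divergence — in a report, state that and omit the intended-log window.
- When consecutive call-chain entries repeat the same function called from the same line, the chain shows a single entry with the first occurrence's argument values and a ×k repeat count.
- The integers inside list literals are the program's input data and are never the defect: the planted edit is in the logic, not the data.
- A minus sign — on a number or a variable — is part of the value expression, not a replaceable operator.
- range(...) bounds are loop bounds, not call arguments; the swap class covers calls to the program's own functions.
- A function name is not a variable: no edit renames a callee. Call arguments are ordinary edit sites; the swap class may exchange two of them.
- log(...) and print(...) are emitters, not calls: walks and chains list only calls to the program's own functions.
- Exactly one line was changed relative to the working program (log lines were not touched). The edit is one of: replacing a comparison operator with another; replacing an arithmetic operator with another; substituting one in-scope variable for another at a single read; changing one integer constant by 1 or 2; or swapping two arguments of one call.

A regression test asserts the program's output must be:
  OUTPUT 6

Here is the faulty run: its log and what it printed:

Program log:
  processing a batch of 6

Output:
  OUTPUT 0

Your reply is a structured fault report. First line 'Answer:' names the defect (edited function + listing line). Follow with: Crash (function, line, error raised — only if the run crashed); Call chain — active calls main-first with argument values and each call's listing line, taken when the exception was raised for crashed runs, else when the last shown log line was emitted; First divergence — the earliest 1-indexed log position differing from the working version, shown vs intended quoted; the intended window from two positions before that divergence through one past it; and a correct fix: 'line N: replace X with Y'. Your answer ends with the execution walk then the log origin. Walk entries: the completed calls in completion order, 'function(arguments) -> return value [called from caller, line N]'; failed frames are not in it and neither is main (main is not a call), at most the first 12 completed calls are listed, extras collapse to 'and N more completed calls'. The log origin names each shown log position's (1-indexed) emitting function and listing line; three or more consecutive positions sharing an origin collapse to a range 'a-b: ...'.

Answer: the defect is in update_gauge at line 4.
Key observation: The two runs log identically and part ways only at the printed values.
Call chain: main.
First divergence: none — the logs agree in full.
Execution walk:
  map_offsets([8, 5, 9, 3, 7, 11]) -> 11  [called from probe_limits, line 14]
  update_gauge(0, 0) -> 0  [called from update_gauge, line 4]
  update_gauge(1, 0) -> 0  [called from update_gauge, line 4]
  update_gauge(2, 0) -> 0  [called from update_gauge, line 4]
  update_gauge(3, 0) -> 0  [called from probe_limits, line 16]
  probe_limits([8, 5, 9, 3, 7, 11]) -> 0  [called from main, line 22]
Log origins:
  1 — main, line 21
A correct fix: line 4: replace `count + count` with `count + top`.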